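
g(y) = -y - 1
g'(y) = -1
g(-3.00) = 2.00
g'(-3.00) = -1.00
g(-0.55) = -0.45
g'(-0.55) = -1.00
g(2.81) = -3.81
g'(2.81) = -1.00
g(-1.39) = 0.39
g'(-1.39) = -1.00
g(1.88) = -2.88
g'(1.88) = -1.00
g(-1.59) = 0.59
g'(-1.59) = -1.00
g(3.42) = -4.42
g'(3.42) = -1.00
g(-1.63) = 0.63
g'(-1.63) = -1.00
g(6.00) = -7.00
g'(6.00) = -1.00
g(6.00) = -7.00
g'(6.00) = -1.00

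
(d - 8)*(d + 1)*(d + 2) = d^3 - 5*d^2 - 22*d - 16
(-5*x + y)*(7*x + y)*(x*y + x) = -35*x^3*y - 35*x^3 + 2*x^2*y^2 + 2*x^2*y + x*y^3 + x*y^2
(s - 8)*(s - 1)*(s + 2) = s^3 - 7*s^2 - 10*s + 16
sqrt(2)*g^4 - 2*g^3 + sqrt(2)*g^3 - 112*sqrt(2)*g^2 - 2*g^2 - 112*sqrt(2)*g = g*(g - 8*sqrt(2))*(g + 7*sqrt(2))*(sqrt(2)*g + sqrt(2))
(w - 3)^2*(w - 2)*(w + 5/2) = w^4 - 11*w^3/2 + w^2 + 69*w/2 - 45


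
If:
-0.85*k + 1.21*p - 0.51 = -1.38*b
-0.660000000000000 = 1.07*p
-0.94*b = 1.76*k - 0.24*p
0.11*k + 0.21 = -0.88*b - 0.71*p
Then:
No Solution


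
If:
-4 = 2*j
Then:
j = -2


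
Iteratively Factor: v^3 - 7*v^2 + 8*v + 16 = (v - 4)*(v^2 - 3*v - 4) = (v - 4)^2*(v + 1)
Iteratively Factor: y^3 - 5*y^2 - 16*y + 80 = (y + 4)*(y^2 - 9*y + 20) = (y - 4)*(y + 4)*(y - 5)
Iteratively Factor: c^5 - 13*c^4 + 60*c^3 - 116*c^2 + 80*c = (c - 2)*(c^4 - 11*c^3 + 38*c^2 - 40*c) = (c - 5)*(c - 2)*(c^3 - 6*c^2 + 8*c) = c*(c - 5)*(c - 2)*(c^2 - 6*c + 8) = c*(c - 5)*(c - 4)*(c - 2)*(c - 2)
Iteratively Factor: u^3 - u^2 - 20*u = (u - 5)*(u^2 + 4*u) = (u - 5)*(u + 4)*(u)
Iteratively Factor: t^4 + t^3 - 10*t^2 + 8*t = (t)*(t^3 + t^2 - 10*t + 8) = t*(t + 4)*(t^2 - 3*t + 2) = t*(t - 1)*(t + 4)*(t - 2)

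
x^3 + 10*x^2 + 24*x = x*(x + 4)*(x + 6)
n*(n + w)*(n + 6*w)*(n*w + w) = n^4*w + 7*n^3*w^2 + n^3*w + 6*n^2*w^3 + 7*n^2*w^2 + 6*n*w^3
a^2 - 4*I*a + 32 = (a - 8*I)*(a + 4*I)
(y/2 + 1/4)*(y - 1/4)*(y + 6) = y^3/2 + 25*y^2/8 + 11*y/16 - 3/8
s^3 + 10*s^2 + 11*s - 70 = (s - 2)*(s + 5)*(s + 7)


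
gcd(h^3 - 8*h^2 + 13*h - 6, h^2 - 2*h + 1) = h^2 - 2*h + 1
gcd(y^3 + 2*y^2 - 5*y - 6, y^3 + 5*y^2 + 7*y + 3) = y^2 + 4*y + 3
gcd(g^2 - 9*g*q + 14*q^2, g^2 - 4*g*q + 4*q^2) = -g + 2*q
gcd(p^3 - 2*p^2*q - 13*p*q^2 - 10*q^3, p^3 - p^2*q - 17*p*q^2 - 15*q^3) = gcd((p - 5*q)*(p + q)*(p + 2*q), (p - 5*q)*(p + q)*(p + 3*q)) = p^2 - 4*p*q - 5*q^2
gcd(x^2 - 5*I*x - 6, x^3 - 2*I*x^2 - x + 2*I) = x - 2*I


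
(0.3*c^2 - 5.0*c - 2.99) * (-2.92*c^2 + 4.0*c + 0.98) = -0.876*c^4 + 15.8*c^3 - 10.9752*c^2 - 16.86*c - 2.9302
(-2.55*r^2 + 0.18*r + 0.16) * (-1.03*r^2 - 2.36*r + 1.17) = 2.6265*r^4 + 5.8326*r^3 - 3.5731*r^2 - 0.167*r + 0.1872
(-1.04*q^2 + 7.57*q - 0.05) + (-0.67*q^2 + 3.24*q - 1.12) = -1.71*q^2 + 10.81*q - 1.17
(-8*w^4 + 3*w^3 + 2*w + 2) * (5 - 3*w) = 24*w^5 - 49*w^4 + 15*w^3 - 6*w^2 + 4*w + 10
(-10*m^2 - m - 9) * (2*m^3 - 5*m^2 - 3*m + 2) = -20*m^5 + 48*m^4 + 17*m^3 + 28*m^2 + 25*m - 18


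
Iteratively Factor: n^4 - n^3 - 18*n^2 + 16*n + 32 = (n - 4)*(n^3 + 3*n^2 - 6*n - 8) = (n - 4)*(n + 1)*(n^2 + 2*n - 8) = (n - 4)*(n + 1)*(n + 4)*(n - 2)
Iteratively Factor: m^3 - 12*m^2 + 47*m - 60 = (m - 4)*(m^2 - 8*m + 15) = (m - 4)*(m - 3)*(m - 5)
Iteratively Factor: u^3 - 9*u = (u)*(u^2 - 9) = u*(u - 3)*(u + 3)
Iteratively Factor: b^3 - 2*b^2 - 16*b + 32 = (b + 4)*(b^2 - 6*b + 8) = (b - 4)*(b + 4)*(b - 2)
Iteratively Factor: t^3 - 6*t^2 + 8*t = (t - 2)*(t^2 - 4*t) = (t - 4)*(t - 2)*(t)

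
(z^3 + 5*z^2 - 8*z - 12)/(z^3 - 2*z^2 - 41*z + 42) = (z^2 - z - 2)/(z^2 - 8*z + 7)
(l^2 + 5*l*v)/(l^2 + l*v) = (l + 5*v)/(l + v)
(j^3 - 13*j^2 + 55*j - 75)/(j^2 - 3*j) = j - 10 + 25/j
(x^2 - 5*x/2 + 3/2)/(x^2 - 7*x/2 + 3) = (x - 1)/(x - 2)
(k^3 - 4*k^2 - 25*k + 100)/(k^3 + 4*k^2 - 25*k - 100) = (k - 4)/(k + 4)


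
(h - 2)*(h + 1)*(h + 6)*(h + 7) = h^4 + 12*h^3 + 27*h^2 - 68*h - 84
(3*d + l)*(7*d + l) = 21*d^2 + 10*d*l + l^2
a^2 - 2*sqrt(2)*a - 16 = (a - 4*sqrt(2))*(a + 2*sqrt(2))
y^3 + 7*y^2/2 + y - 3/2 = (y - 1/2)*(y + 1)*(y + 3)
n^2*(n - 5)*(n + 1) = n^4 - 4*n^3 - 5*n^2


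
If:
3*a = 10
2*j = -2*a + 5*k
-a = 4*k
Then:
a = 10/3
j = -65/12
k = -5/6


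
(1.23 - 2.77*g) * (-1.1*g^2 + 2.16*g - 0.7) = 3.047*g^3 - 7.3362*g^2 + 4.5958*g - 0.861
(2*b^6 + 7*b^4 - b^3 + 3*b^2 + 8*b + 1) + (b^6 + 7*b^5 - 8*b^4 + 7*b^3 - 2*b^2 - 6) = 3*b^6 + 7*b^5 - b^4 + 6*b^3 + b^2 + 8*b - 5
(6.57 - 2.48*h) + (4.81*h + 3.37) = 2.33*h + 9.94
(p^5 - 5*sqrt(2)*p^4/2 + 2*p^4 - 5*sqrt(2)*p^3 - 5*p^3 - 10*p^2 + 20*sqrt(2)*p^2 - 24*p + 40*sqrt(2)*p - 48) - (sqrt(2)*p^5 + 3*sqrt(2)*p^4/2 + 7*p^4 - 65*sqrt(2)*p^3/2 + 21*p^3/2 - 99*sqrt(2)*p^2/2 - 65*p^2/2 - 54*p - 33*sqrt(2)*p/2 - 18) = -sqrt(2)*p^5 + p^5 - 4*sqrt(2)*p^4 - 5*p^4 - 31*p^3/2 + 55*sqrt(2)*p^3/2 + 45*p^2/2 + 139*sqrt(2)*p^2/2 + 30*p + 113*sqrt(2)*p/2 - 30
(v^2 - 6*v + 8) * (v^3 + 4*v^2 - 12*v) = v^5 - 2*v^4 - 28*v^3 + 104*v^2 - 96*v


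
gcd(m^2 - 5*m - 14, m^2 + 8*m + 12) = m + 2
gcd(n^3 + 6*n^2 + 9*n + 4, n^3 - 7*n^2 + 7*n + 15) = n + 1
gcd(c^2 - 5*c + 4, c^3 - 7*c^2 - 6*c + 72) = c - 4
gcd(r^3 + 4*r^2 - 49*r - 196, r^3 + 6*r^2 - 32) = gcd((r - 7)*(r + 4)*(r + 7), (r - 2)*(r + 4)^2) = r + 4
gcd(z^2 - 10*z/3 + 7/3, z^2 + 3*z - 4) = z - 1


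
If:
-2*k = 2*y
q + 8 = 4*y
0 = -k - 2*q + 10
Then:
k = -26/7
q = 48/7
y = 26/7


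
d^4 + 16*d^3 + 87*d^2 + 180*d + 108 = (d + 1)*(d + 3)*(d + 6)^2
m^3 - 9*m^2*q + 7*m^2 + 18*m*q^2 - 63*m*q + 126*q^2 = (m + 7)*(m - 6*q)*(m - 3*q)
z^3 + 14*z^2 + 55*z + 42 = (z + 1)*(z + 6)*(z + 7)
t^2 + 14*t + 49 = (t + 7)^2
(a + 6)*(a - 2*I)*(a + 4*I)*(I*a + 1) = I*a^4 - a^3 + 6*I*a^3 - 6*a^2 + 10*I*a^2 + 8*a + 60*I*a + 48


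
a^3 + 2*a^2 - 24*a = a*(a - 4)*(a + 6)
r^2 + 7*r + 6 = (r + 1)*(r + 6)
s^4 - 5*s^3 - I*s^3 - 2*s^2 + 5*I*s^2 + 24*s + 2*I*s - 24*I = (s - 4)*(s - 3)*(s + 2)*(s - I)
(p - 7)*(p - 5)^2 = p^3 - 17*p^2 + 95*p - 175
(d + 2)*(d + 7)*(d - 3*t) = d^3 - 3*d^2*t + 9*d^2 - 27*d*t + 14*d - 42*t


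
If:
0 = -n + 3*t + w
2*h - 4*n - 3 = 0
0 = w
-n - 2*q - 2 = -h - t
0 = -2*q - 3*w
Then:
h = 9/4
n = 3/8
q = 0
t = 1/8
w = 0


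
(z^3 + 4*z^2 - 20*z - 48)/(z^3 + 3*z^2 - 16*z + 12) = (z^2 - 2*z - 8)/(z^2 - 3*z + 2)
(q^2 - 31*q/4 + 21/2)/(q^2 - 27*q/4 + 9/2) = (4*q - 7)/(4*q - 3)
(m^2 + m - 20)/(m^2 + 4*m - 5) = (m - 4)/(m - 1)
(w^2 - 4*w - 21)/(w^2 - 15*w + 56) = (w + 3)/(w - 8)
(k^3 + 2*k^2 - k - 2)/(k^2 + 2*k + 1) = (k^2 + k - 2)/(k + 1)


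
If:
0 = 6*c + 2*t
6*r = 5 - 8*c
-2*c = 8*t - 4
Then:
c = -2/11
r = 71/66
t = 6/11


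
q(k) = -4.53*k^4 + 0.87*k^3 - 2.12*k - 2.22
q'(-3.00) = 510.61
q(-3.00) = -386.28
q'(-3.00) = 510.61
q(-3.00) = -386.28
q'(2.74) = -355.27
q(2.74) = -245.46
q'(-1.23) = 35.55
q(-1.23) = -11.60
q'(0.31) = -2.41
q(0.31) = -2.89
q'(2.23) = -190.08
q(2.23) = -109.33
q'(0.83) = -10.68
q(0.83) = -5.63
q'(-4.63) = 1852.29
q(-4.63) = -2160.47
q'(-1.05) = 21.73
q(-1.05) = -6.51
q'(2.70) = -339.75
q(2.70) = -231.56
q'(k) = -18.12*k^3 + 2.61*k^2 - 2.12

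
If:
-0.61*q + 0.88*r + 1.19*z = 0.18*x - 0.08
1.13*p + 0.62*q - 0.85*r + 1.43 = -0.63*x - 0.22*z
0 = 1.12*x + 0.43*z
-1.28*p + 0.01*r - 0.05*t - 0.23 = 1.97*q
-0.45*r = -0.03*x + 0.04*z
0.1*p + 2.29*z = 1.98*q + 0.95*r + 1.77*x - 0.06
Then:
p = -0.87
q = -0.67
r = 0.05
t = 44.02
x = 0.16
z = -0.42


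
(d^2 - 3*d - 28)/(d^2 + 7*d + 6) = (d^2 - 3*d - 28)/(d^2 + 7*d + 6)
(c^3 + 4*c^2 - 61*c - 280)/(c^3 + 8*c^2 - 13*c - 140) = (c - 8)/(c - 4)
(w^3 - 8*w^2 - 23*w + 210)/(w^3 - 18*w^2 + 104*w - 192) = (w^2 - 2*w - 35)/(w^2 - 12*w + 32)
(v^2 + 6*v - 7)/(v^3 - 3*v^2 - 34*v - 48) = (-v^2 - 6*v + 7)/(-v^3 + 3*v^2 + 34*v + 48)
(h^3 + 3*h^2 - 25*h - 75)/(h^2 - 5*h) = h + 8 + 15/h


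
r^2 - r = r*(r - 1)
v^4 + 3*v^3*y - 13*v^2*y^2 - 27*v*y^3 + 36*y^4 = (v - 3*y)*(v - y)*(v + 3*y)*(v + 4*y)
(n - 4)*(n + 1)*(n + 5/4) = n^3 - 7*n^2/4 - 31*n/4 - 5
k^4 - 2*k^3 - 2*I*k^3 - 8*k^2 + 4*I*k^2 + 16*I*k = k*(k - 4)*(k + 2)*(k - 2*I)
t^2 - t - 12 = (t - 4)*(t + 3)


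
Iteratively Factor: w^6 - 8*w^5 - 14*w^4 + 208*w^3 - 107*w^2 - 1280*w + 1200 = (w + 4)*(w^5 - 12*w^4 + 34*w^3 + 72*w^2 - 395*w + 300) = (w - 1)*(w + 4)*(w^4 - 11*w^3 + 23*w^2 + 95*w - 300) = (w - 5)*(w - 1)*(w + 4)*(w^3 - 6*w^2 - 7*w + 60) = (w - 5)*(w - 4)*(w - 1)*(w + 4)*(w^2 - 2*w - 15) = (w - 5)*(w - 4)*(w - 1)*(w + 3)*(w + 4)*(w - 5)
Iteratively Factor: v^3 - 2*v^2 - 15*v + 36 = (v - 3)*(v^2 + v - 12) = (v - 3)^2*(v + 4)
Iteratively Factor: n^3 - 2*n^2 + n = (n - 1)*(n^2 - n) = n*(n - 1)*(n - 1)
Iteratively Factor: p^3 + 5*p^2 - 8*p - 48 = (p - 3)*(p^2 + 8*p + 16) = (p - 3)*(p + 4)*(p + 4)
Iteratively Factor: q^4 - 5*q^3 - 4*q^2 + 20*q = (q - 5)*(q^3 - 4*q) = (q - 5)*(q - 2)*(q^2 + 2*q) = q*(q - 5)*(q - 2)*(q + 2)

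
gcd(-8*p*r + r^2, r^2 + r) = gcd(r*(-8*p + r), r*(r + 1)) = r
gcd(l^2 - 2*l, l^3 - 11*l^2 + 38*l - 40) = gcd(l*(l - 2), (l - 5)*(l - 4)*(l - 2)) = l - 2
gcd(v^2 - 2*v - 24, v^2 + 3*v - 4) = v + 4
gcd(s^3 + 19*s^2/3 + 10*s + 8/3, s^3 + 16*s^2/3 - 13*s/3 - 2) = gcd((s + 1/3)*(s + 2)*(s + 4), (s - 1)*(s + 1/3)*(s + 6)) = s + 1/3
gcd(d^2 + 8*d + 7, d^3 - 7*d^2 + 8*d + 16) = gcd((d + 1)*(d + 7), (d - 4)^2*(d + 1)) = d + 1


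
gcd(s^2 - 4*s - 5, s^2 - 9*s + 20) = s - 5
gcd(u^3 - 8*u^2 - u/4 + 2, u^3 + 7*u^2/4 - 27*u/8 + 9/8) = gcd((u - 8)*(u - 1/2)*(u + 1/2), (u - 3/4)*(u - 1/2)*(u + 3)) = u - 1/2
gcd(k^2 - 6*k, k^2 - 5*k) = k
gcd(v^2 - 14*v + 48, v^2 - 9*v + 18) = v - 6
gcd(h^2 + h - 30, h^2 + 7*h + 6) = h + 6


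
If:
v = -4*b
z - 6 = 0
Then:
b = -v/4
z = 6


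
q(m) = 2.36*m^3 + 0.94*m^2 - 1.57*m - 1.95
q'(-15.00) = 1563.23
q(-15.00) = -7731.90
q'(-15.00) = 1563.23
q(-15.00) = -7731.90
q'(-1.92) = 20.92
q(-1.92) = -12.17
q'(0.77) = 4.08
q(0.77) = -1.52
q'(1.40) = 14.94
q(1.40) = 4.17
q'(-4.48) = 132.11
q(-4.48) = -188.25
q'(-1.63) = 14.18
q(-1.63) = -7.11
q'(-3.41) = 74.35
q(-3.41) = -79.24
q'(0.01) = -1.55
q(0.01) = -1.97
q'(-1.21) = 6.52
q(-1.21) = -2.85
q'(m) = 7.08*m^2 + 1.88*m - 1.57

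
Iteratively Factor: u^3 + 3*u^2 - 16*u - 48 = (u + 3)*(u^2 - 16) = (u + 3)*(u + 4)*(u - 4)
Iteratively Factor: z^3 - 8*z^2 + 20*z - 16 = (z - 2)*(z^2 - 6*z + 8) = (z - 4)*(z - 2)*(z - 2)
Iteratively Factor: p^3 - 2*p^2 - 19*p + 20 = (p - 5)*(p^2 + 3*p - 4) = (p - 5)*(p + 4)*(p - 1)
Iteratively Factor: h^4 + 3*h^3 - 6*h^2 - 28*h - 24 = (h + 2)*(h^3 + h^2 - 8*h - 12) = (h + 2)^2*(h^2 - h - 6) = (h + 2)^3*(h - 3)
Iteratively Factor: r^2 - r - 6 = (r - 3)*(r + 2)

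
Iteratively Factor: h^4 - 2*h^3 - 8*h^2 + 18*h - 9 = (h - 1)*(h^3 - h^2 - 9*h + 9) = (h - 3)*(h - 1)*(h^2 + 2*h - 3) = (h - 3)*(h - 1)*(h + 3)*(h - 1)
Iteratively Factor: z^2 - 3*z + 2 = (z - 1)*(z - 2)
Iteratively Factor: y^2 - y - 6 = (y + 2)*(y - 3)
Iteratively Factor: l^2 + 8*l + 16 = (l + 4)*(l + 4)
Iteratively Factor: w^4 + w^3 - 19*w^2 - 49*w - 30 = (w + 2)*(w^3 - w^2 - 17*w - 15) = (w + 1)*(w + 2)*(w^2 - 2*w - 15) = (w - 5)*(w + 1)*(w + 2)*(w + 3)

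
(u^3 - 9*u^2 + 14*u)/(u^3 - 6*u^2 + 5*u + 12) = u*(u^2 - 9*u + 14)/(u^3 - 6*u^2 + 5*u + 12)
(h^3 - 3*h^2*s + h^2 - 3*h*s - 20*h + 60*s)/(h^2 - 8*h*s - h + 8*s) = (h^3 - 3*h^2*s + h^2 - 3*h*s - 20*h + 60*s)/(h^2 - 8*h*s - h + 8*s)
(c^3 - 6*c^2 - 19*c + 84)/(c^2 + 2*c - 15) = (c^2 - 3*c - 28)/(c + 5)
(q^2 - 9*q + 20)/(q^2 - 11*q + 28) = (q - 5)/(q - 7)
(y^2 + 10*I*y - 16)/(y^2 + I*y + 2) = (y + 8*I)/(y - I)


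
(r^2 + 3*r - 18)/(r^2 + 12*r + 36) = (r - 3)/(r + 6)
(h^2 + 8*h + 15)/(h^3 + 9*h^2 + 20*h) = (h + 3)/(h*(h + 4))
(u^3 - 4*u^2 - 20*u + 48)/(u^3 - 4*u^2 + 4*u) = (u^2 - 2*u - 24)/(u*(u - 2))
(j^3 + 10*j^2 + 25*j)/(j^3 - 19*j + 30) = j*(j + 5)/(j^2 - 5*j + 6)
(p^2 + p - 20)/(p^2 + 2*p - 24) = (p + 5)/(p + 6)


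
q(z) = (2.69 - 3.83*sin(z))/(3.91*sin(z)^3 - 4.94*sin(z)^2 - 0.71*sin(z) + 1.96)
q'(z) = (2.69 - 3.83*sin(z))*(-11.73*sin(z)^2*cos(z) + 9.88*sin(z)*cos(z) + 0.71*cos(z))/(3.91*sin(z)^3 - 4.94*sin(z)^2 - 0.71*sin(z) + 1.96)^2 - 3.83*cos(z)/(3.91*sin(z)^3 - 4.94*sin(z)^2 - 0.71*sin(z) + 1.96)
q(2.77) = 1.05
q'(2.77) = 0.71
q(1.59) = -5.18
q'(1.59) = -0.18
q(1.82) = -5.34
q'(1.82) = -0.10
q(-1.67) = -1.07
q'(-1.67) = 0.30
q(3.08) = 1.29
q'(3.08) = 1.15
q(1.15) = -4.75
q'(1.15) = -8.71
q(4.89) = -1.10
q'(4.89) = -0.56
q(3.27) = 1.62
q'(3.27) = 2.55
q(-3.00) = 1.66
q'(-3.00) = 2.71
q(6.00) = 2.23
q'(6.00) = -5.94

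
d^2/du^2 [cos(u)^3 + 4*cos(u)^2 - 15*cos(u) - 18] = 57*cos(u)/4 - 8*cos(2*u) - 9*cos(3*u)/4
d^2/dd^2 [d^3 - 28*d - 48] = 6*d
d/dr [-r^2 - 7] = -2*r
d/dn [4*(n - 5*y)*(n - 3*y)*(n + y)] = 12*n^2 - 56*n*y + 28*y^2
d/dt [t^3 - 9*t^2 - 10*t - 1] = 3*t^2 - 18*t - 10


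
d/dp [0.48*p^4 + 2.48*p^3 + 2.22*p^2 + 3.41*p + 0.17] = 1.92*p^3 + 7.44*p^2 + 4.44*p + 3.41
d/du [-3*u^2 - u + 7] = -6*u - 1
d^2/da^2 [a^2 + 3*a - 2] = 2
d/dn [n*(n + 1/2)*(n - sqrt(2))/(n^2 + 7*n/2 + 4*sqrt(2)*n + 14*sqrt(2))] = (4*n^4 + 28*n^3 + 32*sqrt(2)*n^3 - 25*n^2 + 164*sqrt(2)*n^2 - 224*n + 56*sqrt(2)*n - 56)/(4*n^4 + 28*n^3 + 32*sqrt(2)*n^3 + 177*n^2 + 224*sqrt(2)*n^2 + 392*sqrt(2)*n + 896*n + 1568)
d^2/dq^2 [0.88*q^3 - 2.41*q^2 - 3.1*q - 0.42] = 5.28*q - 4.82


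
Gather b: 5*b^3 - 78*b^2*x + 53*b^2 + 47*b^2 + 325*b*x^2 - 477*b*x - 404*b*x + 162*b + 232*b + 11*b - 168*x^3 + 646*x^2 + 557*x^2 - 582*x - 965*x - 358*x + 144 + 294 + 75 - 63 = 5*b^3 + b^2*(100 - 78*x) + b*(325*x^2 - 881*x + 405) - 168*x^3 + 1203*x^2 - 1905*x + 450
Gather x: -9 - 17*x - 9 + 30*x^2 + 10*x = 30*x^2 - 7*x - 18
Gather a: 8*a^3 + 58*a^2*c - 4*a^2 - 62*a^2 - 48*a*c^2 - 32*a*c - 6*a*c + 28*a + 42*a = 8*a^3 + a^2*(58*c - 66) + a*(-48*c^2 - 38*c + 70)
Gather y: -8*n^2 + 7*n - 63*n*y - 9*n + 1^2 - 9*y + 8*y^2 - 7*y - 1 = -8*n^2 - 2*n + 8*y^2 + y*(-63*n - 16)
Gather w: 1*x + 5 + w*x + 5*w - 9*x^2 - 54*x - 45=w*(x + 5) - 9*x^2 - 53*x - 40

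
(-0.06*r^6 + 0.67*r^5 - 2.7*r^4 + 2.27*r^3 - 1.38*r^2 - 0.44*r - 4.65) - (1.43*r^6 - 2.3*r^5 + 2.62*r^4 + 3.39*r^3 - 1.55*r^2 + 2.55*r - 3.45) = -1.49*r^6 + 2.97*r^5 - 5.32*r^4 - 1.12*r^3 + 0.17*r^2 - 2.99*r - 1.2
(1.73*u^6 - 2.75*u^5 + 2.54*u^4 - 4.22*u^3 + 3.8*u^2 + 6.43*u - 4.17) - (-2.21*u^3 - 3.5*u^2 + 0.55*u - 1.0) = 1.73*u^6 - 2.75*u^5 + 2.54*u^4 - 2.01*u^3 + 7.3*u^2 + 5.88*u - 3.17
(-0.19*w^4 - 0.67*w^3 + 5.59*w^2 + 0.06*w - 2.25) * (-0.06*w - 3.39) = 0.0114*w^5 + 0.6843*w^4 + 1.9359*w^3 - 18.9537*w^2 - 0.0684*w + 7.6275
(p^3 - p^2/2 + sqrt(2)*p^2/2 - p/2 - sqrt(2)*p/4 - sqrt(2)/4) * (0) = 0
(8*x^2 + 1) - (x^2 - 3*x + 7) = 7*x^2 + 3*x - 6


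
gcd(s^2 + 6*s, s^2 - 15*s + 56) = 1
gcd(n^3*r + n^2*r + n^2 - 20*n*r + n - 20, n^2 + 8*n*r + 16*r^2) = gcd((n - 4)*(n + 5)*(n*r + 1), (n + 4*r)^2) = 1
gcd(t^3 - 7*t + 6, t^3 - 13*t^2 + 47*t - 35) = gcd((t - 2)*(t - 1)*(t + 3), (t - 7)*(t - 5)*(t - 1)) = t - 1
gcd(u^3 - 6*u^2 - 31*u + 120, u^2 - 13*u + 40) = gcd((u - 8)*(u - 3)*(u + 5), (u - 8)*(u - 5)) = u - 8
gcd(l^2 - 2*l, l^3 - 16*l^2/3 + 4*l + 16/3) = l - 2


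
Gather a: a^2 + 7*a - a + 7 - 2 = a^2 + 6*a + 5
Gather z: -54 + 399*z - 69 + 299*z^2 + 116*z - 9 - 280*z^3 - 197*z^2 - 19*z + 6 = -280*z^3 + 102*z^2 + 496*z - 126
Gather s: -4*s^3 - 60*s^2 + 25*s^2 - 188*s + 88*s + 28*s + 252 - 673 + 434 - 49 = -4*s^3 - 35*s^2 - 72*s - 36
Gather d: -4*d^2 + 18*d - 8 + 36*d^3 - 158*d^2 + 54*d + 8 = 36*d^3 - 162*d^2 + 72*d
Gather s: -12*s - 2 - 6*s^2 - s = -6*s^2 - 13*s - 2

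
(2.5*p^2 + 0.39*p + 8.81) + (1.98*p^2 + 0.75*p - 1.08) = 4.48*p^2 + 1.14*p + 7.73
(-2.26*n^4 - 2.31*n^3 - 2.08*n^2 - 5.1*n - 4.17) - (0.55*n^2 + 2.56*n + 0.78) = -2.26*n^4 - 2.31*n^3 - 2.63*n^2 - 7.66*n - 4.95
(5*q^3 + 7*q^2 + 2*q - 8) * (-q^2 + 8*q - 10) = -5*q^5 + 33*q^4 + 4*q^3 - 46*q^2 - 84*q + 80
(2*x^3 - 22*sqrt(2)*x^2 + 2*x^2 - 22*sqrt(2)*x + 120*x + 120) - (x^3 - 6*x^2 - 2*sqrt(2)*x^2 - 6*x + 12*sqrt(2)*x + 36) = x^3 - 20*sqrt(2)*x^2 + 8*x^2 - 34*sqrt(2)*x + 126*x + 84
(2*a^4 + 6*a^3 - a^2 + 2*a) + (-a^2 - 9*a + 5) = 2*a^4 + 6*a^3 - 2*a^2 - 7*a + 5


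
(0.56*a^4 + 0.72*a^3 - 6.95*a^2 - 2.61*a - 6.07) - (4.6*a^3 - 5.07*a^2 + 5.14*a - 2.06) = 0.56*a^4 - 3.88*a^3 - 1.88*a^2 - 7.75*a - 4.01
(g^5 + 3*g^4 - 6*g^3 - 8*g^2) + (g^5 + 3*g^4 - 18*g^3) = 2*g^5 + 6*g^4 - 24*g^3 - 8*g^2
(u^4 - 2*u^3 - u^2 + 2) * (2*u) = 2*u^5 - 4*u^4 - 2*u^3 + 4*u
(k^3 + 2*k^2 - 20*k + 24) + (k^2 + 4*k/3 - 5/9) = k^3 + 3*k^2 - 56*k/3 + 211/9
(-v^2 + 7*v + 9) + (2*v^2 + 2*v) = v^2 + 9*v + 9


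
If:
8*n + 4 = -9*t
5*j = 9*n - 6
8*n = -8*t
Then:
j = 6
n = 4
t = -4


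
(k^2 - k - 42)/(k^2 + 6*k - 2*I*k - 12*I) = (k - 7)/(k - 2*I)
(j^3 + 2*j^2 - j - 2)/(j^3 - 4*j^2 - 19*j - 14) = (j - 1)/(j - 7)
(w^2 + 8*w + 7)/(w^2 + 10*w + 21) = (w + 1)/(w + 3)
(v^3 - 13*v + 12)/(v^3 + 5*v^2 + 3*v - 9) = (v^2 + v - 12)/(v^2 + 6*v + 9)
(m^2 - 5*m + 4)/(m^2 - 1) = (m - 4)/(m + 1)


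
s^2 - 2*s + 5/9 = (s - 5/3)*(s - 1/3)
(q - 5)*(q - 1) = q^2 - 6*q + 5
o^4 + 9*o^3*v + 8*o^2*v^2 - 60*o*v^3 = o*(o - 2*v)*(o + 5*v)*(o + 6*v)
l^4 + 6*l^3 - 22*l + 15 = (l - 1)^2*(l + 3)*(l + 5)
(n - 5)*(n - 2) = n^2 - 7*n + 10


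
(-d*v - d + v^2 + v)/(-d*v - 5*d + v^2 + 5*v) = (v + 1)/(v + 5)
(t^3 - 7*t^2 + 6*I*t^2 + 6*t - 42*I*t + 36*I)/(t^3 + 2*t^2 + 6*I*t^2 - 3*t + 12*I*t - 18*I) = (t - 6)/(t + 3)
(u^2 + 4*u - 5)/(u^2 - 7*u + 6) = (u + 5)/(u - 6)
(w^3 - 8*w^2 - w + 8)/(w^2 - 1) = w - 8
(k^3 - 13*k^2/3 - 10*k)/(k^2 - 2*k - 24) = k*(3*k + 5)/(3*(k + 4))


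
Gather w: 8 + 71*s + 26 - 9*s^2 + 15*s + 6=-9*s^2 + 86*s + 40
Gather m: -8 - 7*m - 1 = -7*m - 9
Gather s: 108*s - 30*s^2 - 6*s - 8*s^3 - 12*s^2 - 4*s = -8*s^3 - 42*s^2 + 98*s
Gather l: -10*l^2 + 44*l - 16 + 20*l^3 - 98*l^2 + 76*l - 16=20*l^3 - 108*l^2 + 120*l - 32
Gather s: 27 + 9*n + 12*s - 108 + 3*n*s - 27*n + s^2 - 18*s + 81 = -18*n + s^2 + s*(3*n - 6)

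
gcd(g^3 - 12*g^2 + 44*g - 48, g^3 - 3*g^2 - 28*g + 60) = g^2 - 8*g + 12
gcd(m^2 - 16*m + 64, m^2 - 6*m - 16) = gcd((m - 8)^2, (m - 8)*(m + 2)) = m - 8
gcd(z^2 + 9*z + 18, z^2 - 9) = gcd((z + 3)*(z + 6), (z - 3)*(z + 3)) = z + 3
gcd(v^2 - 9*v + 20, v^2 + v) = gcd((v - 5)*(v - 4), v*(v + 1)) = 1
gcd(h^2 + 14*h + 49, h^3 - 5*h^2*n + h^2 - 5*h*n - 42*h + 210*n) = h + 7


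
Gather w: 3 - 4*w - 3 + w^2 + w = w^2 - 3*w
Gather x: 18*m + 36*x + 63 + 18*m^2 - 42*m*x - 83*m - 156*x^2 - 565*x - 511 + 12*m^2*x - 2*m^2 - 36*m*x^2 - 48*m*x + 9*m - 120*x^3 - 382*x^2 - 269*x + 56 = 16*m^2 - 56*m - 120*x^3 + x^2*(-36*m - 538) + x*(12*m^2 - 90*m - 798) - 392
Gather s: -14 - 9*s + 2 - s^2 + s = -s^2 - 8*s - 12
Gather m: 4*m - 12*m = -8*m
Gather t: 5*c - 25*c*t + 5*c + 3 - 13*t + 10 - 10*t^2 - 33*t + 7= 10*c - 10*t^2 + t*(-25*c - 46) + 20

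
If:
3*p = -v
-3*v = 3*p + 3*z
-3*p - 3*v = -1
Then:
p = -1/6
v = 1/2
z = -1/3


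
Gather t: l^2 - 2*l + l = l^2 - l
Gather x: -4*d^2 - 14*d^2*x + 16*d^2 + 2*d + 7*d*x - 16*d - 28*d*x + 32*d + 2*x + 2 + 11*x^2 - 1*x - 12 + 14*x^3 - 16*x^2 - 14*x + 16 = 12*d^2 + 18*d + 14*x^3 - 5*x^2 + x*(-14*d^2 - 21*d - 13) + 6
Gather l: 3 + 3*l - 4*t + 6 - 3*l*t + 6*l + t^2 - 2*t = l*(9 - 3*t) + t^2 - 6*t + 9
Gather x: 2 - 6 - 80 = -84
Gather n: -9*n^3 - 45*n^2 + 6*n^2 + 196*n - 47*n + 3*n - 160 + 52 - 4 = -9*n^3 - 39*n^2 + 152*n - 112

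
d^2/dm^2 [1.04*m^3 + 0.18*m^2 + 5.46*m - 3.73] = 6.24*m + 0.36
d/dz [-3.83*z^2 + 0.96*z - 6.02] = 0.96 - 7.66*z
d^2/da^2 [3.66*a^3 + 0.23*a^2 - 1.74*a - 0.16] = 21.96*a + 0.46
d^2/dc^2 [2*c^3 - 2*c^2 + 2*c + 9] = 12*c - 4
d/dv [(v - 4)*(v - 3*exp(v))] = v - (v - 4)*(3*exp(v) - 1) - 3*exp(v)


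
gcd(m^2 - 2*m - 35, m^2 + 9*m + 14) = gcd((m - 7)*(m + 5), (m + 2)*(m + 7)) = 1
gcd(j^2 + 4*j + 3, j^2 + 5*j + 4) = j + 1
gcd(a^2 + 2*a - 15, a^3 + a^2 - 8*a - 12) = a - 3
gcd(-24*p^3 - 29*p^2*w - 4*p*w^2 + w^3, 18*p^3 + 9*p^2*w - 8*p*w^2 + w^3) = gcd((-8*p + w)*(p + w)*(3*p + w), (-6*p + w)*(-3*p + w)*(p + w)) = p + w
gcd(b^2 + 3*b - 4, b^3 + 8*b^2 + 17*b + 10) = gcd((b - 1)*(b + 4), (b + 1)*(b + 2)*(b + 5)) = 1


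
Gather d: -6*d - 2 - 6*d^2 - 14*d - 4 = -6*d^2 - 20*d - 6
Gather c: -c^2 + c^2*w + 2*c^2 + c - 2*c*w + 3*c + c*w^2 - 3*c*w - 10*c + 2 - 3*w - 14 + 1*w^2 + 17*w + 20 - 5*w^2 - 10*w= c^2*(w + 1) + c*(w^2 - 5*w - 6) - 4*w^2 + 4*w + 8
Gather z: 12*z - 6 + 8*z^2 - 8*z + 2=8*z^2 + 4*z - 4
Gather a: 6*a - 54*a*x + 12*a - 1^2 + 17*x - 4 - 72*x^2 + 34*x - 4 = a*(18 - 54*x) - 72*x^2 + 51*x - 9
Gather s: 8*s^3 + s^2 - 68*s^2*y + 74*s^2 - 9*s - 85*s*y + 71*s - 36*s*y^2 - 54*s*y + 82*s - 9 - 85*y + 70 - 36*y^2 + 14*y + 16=8*s^3 + s^2*(75 - 68*y) + s*(-36*y^2 - 139*y + 144) - 36*y^2 - 71*y + 77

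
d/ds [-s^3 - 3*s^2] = 3*s*(-s - 2)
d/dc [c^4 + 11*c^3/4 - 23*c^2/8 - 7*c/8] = 4*c^3 + 33*c^2/4 - 23*c/4 - 7/8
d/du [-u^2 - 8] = -2*u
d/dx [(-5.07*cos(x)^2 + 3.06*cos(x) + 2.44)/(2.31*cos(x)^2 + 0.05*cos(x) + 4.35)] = (7.3221*cos(x)^2 + 55.3818*cos(x) - 13.189)*sin(x)/(5.3361*cos(x)^4 + 0.231*cos(x)^3 + 20.0995*cos(x)^2 + 0.435*cos(x) + 18.9225)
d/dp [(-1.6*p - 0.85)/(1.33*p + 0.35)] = (0.758765*p + 0.199675)/(1.33*p + 0.35)^3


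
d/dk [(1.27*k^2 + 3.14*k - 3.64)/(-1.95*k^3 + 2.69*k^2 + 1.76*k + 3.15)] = (2.4765*k^4 + 12.246*k^3 - 27.5054*k^2 + 27.5842*k + 16.2974)/(3.8025*k^6 - 10.491*k^5 + 0.3721*k^4 - 2.8162*k^3 + 20.0446*k^2 + 11.088*k + 9.9225)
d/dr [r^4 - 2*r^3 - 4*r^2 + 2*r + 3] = 4*r^3 - 6*r^2 - 8*r + 2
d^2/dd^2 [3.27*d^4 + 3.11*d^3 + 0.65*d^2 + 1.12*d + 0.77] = 39.24*d^2 + 18.66*d + 1.3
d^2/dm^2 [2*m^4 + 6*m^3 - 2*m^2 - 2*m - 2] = 24*m^2 + 36*m - 4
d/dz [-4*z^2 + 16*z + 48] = 16 - 8*z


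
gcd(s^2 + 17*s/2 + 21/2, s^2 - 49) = s + 7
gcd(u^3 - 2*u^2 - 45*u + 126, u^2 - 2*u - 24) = u - 6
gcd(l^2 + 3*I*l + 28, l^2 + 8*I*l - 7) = l + 7*I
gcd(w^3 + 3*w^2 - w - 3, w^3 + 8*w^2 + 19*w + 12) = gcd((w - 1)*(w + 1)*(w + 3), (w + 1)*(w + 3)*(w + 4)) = w^2 + 4*w + 3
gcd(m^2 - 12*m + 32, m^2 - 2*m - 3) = 1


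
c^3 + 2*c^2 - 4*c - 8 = (c - 2)*(c + 2)^2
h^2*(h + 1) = h^3 + h^2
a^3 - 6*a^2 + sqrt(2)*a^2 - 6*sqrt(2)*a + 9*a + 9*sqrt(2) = (a - 3)^2*(a + sqrt(2))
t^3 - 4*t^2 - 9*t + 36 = (t - 4)*(t - 3)*(t + 3)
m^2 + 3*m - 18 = (m - 3)*(m + 6)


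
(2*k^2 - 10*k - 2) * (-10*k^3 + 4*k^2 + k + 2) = -20*k^5 + 108*k^4 - 18*k^3 - 14*k^2 - 22*k - 4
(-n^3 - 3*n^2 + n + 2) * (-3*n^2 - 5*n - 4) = 3*n^5 + 14*n^4 + 16*n^3 + n^2 - 14*n - 8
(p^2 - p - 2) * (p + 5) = p^3 + 4*p^2 - 7*p - 10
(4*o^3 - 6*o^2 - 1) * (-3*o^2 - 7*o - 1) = -12*o^5 - 10*o^4 + 38*o^3 + 9*o^2 + 7*o + 1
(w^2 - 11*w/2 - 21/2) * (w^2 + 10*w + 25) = w^4 + 9*w^3/2 - 81*w^2/2 - 485*w/2 - 525/2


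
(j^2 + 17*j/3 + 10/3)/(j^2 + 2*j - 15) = (j + 2/3)/(j - 3)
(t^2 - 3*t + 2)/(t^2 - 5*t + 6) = (t - 1)/(t - 3)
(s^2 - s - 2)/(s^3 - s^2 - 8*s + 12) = (s + 1)/(s^2 + s - 6)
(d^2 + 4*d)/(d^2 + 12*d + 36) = d*(d + 4)/(d^2 + 12*d + 36)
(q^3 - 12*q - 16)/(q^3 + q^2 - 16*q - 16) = (q^2 + 4*q + 4)/(q^2 + 5*q + 4)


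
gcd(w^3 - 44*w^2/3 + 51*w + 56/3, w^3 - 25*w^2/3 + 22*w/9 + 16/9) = w^2 - 23*w/3 - 8/3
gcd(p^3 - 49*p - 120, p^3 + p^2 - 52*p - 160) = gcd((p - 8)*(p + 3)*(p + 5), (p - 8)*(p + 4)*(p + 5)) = p^2 - 3*p - 40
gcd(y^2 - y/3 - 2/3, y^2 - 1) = y - 1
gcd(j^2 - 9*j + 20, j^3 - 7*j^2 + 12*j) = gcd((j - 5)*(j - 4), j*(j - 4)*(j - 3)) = j - 4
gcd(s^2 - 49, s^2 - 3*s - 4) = 1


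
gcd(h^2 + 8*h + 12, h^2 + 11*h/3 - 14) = h + 6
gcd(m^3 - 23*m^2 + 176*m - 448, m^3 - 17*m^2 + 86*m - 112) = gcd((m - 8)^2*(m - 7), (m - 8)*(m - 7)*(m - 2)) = m^2 - 15*m + 56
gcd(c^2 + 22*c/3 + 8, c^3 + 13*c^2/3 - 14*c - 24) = c^2 + 22*c/3 + 8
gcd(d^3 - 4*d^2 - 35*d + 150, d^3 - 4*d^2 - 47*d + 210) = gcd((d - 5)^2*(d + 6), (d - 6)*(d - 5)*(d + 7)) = d - 5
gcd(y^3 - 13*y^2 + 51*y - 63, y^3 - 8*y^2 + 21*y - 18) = y^2 - 6*y + 9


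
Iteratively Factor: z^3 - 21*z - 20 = (z + 1)*(z^2 - z - 20) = (z - 5)*(z + 1)*(z + 4)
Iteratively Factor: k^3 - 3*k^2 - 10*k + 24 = (k - 2)*(k^2 - k - 12) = (k - 2)*(k + 3)*(k - 4)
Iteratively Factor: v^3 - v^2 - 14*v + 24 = (v + 4)*(v^2 - 5*v + 6) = (v - 3)*(v + 4)*(v - 2)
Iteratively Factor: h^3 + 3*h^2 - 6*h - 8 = (h + 1)*(h^2 + 2*h - 8) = (h - 2)*(h + 1)*(h + 4)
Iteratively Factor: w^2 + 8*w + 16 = (w + 4)*(w + 4)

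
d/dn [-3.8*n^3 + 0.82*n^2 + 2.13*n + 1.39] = -11.4*n^2 + 1.64*n + 2.13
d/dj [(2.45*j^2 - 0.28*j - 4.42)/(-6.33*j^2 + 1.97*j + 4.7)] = (3.0541*j^2 - 32.9272*j + 7.3914)/(40.0689*j^4 - 24.9402*j^3 - 55.6211*j^2 + 18.518*j + 22.09)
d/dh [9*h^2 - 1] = 18*h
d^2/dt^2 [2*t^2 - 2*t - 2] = 4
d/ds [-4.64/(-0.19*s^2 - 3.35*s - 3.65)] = (-1.7632*s - 15.544)/(0.19*s^2 + 3.35*s + 3.65)^2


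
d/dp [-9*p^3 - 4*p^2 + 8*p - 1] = -27*p^2 - 8*p + 8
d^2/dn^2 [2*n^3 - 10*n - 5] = 12*n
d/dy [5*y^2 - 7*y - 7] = 10*y - 7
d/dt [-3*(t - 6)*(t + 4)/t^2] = 6*(-t - 24)/t^3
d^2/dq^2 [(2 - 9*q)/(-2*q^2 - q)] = 4*(18*q^3 - 12*q^2 - 6*q - 1)/(q^3*(8*q^3 + 12*q^2 + 6*q + 1))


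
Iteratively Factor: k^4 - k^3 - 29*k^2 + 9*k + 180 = (k + 3)*(k^3 - 4*k^2 - 17*k + 60) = (k + 3)*(k + 4)*(k^2 - 8*k + 15) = (k - 3)*(k + 3)*(k + 4)*(k - 5)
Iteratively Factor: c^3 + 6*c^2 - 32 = (c + 4)*(c^2 + 2*c - 8) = (c + 4)^2*(c - 2)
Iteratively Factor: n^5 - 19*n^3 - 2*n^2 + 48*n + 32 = (n - 2)*(n^4 + 2*n^3 - 15*n^2 - 32*n - 16) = (n - 4)*(n - 2)*(n^3 + 6*n^2 + 9*n + 4) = (n - 4)*(n - 2)*(n + 1)*(n^2 + 5*n + 4) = (n - 4)*(n - 2)*(n + 1)^2*(n + 4)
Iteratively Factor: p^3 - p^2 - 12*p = (p - 4)*(p^2 + 3*p) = (p - 4)*(p + 3)*(p)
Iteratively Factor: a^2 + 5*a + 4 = (a + 1)*(a + 4)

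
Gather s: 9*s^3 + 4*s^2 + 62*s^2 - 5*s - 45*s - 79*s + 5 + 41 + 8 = 9*s^3 + 66*s^2 - 129*s + 54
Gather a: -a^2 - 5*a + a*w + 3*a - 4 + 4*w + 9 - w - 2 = -a^2 + a*(w - 2) + 3*w + 3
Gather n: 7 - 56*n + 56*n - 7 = 0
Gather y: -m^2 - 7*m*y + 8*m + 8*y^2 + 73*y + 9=-m^2 + 8*m + 8*y^2 + y*(73 - 7*m) + 9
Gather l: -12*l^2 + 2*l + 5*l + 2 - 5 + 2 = -12*l^2 + 7*l - 1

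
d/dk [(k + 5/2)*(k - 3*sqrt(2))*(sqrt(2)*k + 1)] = 3*sqrt(2)*k^2 - 10*k + 5*sqrt(2)*k - 25/2 - 3*sqrt(2)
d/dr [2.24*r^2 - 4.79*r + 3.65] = 4.48*r - 4.79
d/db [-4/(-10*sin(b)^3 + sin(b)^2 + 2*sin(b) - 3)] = 8*(-15*sin(b)^2 + sin(b) + 1)*cos(b)/(10*sin(b)^3 - sin(b)^2 - 2*sin(b) + 3)^2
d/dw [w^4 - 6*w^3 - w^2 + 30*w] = 4*w^3 - 18*w^2 - 2*w + 30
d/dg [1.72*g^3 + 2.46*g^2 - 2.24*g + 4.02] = 5.16*g^2 + 4.92*g - 2.24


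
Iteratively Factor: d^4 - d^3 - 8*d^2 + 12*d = (d)*(d^3 - d^2 - 8*d + 12) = d*(d - 2)*(d^2 + d - 6) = d*(d - 2)^2*(d + 3)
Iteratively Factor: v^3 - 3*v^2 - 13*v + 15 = (v - 5)*(v^2 + 2*v - 3) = (v - 5)*(v + 3)*(v - 1)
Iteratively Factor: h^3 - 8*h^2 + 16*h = (h - 4)*(h^2 - 4*h) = (h - 4)^2*(h)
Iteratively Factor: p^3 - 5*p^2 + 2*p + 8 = (p - 4)*(p^2 - p - 2) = (p - 4)*(p + 1)*(p - 2)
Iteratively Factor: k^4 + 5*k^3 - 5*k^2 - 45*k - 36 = (k + 1)*(k^3 + 4*k^2 - 9*k - 36) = (k + 1)*(k + 4)*(k^2 - 9) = (k + 1)*(k + 3)*(k + 4)*(k - 3)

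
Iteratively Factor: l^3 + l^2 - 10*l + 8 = (l - 2)*(l^2 + 3*l - 4) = (l - 2)*(l - 1)*(l + 4)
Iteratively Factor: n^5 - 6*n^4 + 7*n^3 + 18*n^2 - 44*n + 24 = (n - 2)*(n^4 - 4*n^3 - n^2 + 16*n - 12) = (n - 2)*(n - 1)*(n^3 - 3*n^2 - 4*n + 12) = (n - 2)^2*(n - 1)*(n^2 - n - 6) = (n - 2)^2*(n - 1)*(n + 2)*(n - 3)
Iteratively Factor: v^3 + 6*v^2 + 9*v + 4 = (v + 1)*(v^2 + 5*v + 4) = (v + 1)*(v + 4)*(v + 1)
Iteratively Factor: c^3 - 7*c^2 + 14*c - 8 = (c - 4)*(c^2 - 3*c + 2) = (c - 4)*(c - 1)*(c - 2)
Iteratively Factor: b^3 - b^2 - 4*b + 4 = (b + 2)*(b^2 - 3*b + 2) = (b - 1)*(b + 2)*(b - 2)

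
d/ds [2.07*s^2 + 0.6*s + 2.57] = 4.14*s + 0.6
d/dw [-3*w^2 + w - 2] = 1 - 6*w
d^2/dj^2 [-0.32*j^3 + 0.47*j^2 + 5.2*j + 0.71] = 0.94 - 1.92*j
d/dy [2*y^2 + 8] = 4*y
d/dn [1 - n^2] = -2*n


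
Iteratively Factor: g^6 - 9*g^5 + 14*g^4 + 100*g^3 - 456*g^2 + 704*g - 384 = (g - 3)*(g^5 - 6*g^4 - 4*g^3 + 88*g^2 - 192*g + 128) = (g - 3)*(g - 2)*(g^4 - 4*g^3 - 12*g^2 + 64*g - 64) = (g - 3)*(g - 2)*(g + 4)*(g^3 - 8*g^2 + 20*g - 16) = (g - 3)*(g - 2)^2*(g + 4)*(g^2 - 6*g + 8) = (g - 4)*(g - 3)*(g - 2)^2*(g + 4)*(g - 2)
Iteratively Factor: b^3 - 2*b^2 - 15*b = (b)*(b^2 - 2*b - 15) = b*(b + 3)*(b - 5)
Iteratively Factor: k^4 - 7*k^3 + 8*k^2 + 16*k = (k - 4)*(k^3 - 3*k^2 - 4*k) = (k - 4)^2*(k^2 + k) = k*(k - 4)^2*(k + 1)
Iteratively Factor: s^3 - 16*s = (s - 4)*(s^2 + 4*s) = (s - 4)*(s + 4)*(s)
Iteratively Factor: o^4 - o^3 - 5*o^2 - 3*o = (o)*(o^3 - o^2 - 5*o - 3) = o*(o + 1)*(o^2 - 2*o - 3) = o*(o + 1)^2*(o - 3)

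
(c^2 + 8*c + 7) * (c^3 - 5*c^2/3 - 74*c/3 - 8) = c^5 + 19*c^4/3 - 31*c^3 - 217*c^2 - 710*c/3 - 56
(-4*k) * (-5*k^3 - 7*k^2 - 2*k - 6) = 20*k^4 + 28*k^3 + 8*k^2 + 24*k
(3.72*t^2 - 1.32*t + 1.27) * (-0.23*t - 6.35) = -0.8556*t^3 - 23.3184*t^2 + 8.0899*t - 8.0645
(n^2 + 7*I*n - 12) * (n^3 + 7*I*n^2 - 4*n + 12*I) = n^5 + 14*I*n^4 - 65*n^3 - 100*I*n^2 - 36*n - 144*I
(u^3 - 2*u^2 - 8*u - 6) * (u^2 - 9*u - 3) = u^5 - 11*u^4 + 7*u^3 + 72*u^2 + 78*u + 18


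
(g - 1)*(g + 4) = g^2 + 3*g - 4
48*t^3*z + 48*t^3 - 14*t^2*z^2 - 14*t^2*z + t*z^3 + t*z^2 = (-8*t + z)*(-6*t + z)*(t*z + t)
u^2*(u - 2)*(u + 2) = u^4 - 4*u^2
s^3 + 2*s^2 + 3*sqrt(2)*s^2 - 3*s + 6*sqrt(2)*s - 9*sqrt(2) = (s - 1)*(s + 3)*(s + 3*sqrt(2))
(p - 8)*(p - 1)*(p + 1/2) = p^3 - 17*p^2/2 + 7*p/2 + 4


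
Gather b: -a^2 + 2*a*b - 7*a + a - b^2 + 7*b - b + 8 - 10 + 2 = -a^2 - 6*a - b^2 + b*(2*a + 6)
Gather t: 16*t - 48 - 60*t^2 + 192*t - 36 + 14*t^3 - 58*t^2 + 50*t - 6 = 14*t^3 - 118*t^2 + 258*t - 90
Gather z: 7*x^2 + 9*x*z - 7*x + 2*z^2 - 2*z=7*x^2 - 7*x + 2*z^2 + z*(9*x - 2)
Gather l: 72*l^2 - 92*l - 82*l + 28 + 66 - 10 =72*l^2 - 174*l + 84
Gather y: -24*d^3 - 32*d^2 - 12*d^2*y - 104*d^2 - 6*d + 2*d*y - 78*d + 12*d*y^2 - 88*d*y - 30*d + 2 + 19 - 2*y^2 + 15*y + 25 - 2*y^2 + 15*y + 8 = -24*d^3 - 136*d^2 - 114*d + y^2*(12*d - 4) + y*(-12*d^2 - 86*d + 30) + 54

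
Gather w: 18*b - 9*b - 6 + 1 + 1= 9*b - 4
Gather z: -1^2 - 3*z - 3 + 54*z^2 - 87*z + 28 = 54*z^2 - 90*z + 24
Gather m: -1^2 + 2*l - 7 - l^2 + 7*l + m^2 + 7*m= -l^2 + 9*l + m^2 + 7*m - 8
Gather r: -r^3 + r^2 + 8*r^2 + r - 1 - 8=-r^3 + 9*r^2 + r - 9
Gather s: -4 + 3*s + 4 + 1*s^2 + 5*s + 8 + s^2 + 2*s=2*s^2 + 10*s + 8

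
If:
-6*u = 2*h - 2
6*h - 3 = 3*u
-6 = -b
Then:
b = 6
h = 4/7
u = 1/7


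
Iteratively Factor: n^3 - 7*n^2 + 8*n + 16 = (n + 1)*(n^2 - 8*n + 16) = (n - 4)*(n + 1)*(n - 4)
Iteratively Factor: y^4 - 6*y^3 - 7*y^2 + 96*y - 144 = (y - 3)*(y^3 - 3*y^2 - 16*y + 48) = (y - 3)*(y + 4)*(y^2 - 7*y + 12) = (y - 3)^2*(y + 4)*(y - 4)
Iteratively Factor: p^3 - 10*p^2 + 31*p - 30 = (p - 2)*(p^2 - 8*p + 15) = (p - 3)*(p - 2)*(p - 5)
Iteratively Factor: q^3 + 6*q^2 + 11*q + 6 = (q + 1)*(q^2 + 5*q + 6) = (q + 1)*(q + 3)*(q + 2)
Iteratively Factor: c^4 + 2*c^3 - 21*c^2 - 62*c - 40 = (c + 2)*(c^3 - 21*c - 20) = (c - 5)*(c + 2)*(c^2 + 5*c + 4) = (c - 5)*(c + 1)*(c + 2)*(c + 4)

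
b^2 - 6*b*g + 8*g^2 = (b - 4*g)*(b - 2*g)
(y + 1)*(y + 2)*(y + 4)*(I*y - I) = I*y^4 + 6*I*y^3 + 7*I*y^2 - 6*I*y - 8*I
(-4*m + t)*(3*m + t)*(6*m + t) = -72*m^3 - 18*m^2*t + 5*m*t^2 + t^3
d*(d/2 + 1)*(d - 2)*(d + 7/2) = d^4/2 + 7*d^3/4 - 2*d^2 - 7*d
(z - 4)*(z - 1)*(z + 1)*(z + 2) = z^4 - 2*z^3 - 9*z^2 + 2*z + 8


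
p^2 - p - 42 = (p - 7)*(p + 6)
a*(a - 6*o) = a^2 - 6*a*o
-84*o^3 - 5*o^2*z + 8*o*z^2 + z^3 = (-3*o + z)*(4*o + z)*(7*o + z)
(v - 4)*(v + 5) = v^2 + v - 20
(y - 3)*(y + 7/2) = y^2 + y/2 - 21/2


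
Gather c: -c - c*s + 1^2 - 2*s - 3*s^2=c*(-s - 1) - 3*s^2 - 2*s + 1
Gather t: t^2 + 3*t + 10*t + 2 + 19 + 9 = t^2 + 13*t + 30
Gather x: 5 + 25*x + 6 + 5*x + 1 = 30*x + 12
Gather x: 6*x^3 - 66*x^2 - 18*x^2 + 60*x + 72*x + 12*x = 6*x^3 - 84*x^2 + 144*x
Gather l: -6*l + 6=6 - 6*l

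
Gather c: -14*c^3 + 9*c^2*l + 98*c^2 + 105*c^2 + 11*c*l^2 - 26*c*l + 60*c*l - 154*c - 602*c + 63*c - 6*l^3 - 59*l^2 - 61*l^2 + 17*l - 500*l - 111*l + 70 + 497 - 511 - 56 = -14*c^3 + c^2*(9*l + 203) + c*(11*l^2 + 34*l - 693) - 6*l^3 - 120*l^2 - 594*l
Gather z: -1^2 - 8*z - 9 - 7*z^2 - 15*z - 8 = -7*z^2 - 23*z - 18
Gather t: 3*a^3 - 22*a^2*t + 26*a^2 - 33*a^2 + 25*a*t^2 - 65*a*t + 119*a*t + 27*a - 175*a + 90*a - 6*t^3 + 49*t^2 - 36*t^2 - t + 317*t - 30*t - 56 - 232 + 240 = 3*a^3 - 7*a^2 - 58*a - 6*t^3 + t^2*(25*a + 13) + t*(-22*a^2 + 54*a + 286) - 48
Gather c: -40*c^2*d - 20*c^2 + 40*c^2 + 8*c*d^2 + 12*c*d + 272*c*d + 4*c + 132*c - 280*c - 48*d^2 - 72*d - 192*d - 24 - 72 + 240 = c^2*(20 - 40*d) + c*(8*d^2 + 284*d - 144) - 48*d^2 - 264*d + 144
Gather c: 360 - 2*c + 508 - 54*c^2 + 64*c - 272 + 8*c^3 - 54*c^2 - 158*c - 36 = 8*c^3 - 108*c^2 - 96*c + 560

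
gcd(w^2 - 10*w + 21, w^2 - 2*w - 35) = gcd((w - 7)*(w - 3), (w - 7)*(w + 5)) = w - 7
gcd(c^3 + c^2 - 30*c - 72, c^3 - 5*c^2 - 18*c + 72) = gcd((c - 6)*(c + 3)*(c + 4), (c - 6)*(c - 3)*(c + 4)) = c^2 - 2*c - 24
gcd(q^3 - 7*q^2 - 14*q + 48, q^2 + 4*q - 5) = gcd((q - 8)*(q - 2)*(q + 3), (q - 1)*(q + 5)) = 1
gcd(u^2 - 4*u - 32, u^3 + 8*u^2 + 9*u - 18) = 1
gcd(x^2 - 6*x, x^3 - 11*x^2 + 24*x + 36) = x - 6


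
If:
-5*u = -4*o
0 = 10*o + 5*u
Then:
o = 0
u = 0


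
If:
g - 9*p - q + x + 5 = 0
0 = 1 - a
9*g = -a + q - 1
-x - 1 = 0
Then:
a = 1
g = q/9 - 2/9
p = 34/81 - 8*q/81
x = -1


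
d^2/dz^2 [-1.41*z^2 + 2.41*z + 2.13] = -2.82000000000000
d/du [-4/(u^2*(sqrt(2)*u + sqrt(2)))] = sqrt(2)*(6*u + 4)/(u^3*(u + 1)^2)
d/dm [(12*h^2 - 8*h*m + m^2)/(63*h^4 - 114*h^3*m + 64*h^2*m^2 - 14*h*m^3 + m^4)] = 2*(144*h^4 - 187*h^3*m + 88*h^2*m^2 - 16*h*m^3 + m^4)/(1323*h^7 - 4347*h^6*m + 5571*h^5*m^2 - 3595*h^4*m^3 + 1273*h^3*m^4 - 249*h^2*m^5 + 25*h*m^6 - m^7)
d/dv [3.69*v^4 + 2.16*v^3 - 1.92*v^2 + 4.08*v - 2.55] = 14.76*v^3 + 6.48*v^2 - 3.84*v + 4.08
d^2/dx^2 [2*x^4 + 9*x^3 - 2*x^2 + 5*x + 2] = 24*x^2 + 54*x - 4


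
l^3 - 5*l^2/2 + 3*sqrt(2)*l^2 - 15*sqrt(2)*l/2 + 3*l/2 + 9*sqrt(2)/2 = (l - 3/2)*(l - 1)*(l + 3*sqrt(2))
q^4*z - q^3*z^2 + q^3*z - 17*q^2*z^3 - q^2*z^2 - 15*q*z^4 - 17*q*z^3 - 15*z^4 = (q - 5*z)*(q + z)*(q + 3*z)*(q*z + z)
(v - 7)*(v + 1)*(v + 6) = v^3 - 43*v - 42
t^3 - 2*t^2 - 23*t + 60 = (t - 4)*(t - 3)*(t + 5)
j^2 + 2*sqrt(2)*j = j*(j + 2*sqrt(2))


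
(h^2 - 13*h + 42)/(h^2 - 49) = (h - 6)/(h + 7)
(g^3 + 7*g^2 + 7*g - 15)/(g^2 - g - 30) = (g^2 + 2*g - 3)/(g - 6)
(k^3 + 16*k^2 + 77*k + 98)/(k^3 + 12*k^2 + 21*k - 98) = (k + 2)/(k - 2)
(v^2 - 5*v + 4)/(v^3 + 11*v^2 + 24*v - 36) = (v - 4)/(v^2 + 12*v + 36)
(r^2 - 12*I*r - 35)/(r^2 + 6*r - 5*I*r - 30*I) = (r - 7*I)/(r + 6)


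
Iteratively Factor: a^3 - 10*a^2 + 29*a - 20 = (a - 1)*(a^2 - 9*a + 20) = (a - 5)*(a - 1)*(a - 4)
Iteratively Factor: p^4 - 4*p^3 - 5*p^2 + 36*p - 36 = (p - 2)*(p^3 - 2*p^2 - 9*p + 18) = (p - 2)^2*(p^2 - 9) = (p - 3)*(p - 2)^2*(p + 3)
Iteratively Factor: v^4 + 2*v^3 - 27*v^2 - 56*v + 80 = (v + 4)*(v^3 - 2*v^2 - 19*v + 20) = (v + 4)^2*(v^2 - 6*v + 5) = (v - 1)*(v + 4)^2*(v - 5)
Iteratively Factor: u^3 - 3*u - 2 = (u - 2)*(u^2 + 2*u + 1) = (u - 2)*(u + 1)*(u + 1)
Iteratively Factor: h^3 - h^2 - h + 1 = (h + 1)*(h^2 - 2*h + 1) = (h - 1)*(h + 1)*(h - 1)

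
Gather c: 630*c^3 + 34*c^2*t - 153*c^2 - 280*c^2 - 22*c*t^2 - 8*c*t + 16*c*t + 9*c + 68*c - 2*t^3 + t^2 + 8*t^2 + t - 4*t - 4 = 630*c^3 + c^2*(34*t - 433) + c*(-22*t^2 + 8*t + 77) - 2*t^3 + 9*t^2 - 3*t - 4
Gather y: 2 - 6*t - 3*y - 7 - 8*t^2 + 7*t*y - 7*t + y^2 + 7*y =-8*t^2 - 13*t + y^2 + y*(7*t + 4) - 5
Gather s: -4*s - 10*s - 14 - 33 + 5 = -14*s - 42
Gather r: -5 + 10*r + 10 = 10*r + 5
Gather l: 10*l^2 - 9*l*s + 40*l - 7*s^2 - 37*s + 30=10*l^2 + l*(40 - 9*s) - 7*s^2 - 37*s + 30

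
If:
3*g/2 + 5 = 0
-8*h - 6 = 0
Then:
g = -10/3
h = -3/4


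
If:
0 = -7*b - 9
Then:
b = -9/7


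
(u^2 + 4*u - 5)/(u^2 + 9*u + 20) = (u - 1)/(u + 4)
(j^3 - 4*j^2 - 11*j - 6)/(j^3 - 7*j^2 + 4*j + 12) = (j + 1)/(j - 2)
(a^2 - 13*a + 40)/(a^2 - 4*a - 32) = (a - 5)/(a + 4)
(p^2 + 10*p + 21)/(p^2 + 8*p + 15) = (p + 7)/(p + 5)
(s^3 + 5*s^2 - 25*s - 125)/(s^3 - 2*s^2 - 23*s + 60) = (s^2 - 25)/(s^2 - 7*s + 12)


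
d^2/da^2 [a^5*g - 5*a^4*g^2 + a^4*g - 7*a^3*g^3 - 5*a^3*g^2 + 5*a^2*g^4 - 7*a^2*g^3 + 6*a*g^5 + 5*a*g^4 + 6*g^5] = 2*g*(10*a^3 - 30*a^2*g + 6*a^2 - 21*a*g^2 - 15*a*g + 5*g^3 - 7*g^2)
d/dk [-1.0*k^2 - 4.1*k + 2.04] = -2.0*k - 4.1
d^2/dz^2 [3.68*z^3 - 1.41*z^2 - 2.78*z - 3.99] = 22.08*z - 2.82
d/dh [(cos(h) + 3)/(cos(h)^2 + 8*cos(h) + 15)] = sin(h)/(cos(h) + 5)^2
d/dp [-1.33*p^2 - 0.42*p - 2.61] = -2.66*p - 0.42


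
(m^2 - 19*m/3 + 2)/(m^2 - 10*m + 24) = (m - 1/3)/(m - 4)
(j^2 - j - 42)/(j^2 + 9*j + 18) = (j - 7)/(j + 3)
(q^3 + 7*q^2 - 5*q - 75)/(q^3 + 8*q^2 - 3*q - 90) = (q + 5)/(q + 6)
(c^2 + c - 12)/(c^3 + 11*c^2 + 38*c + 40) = (c - 3)/(c^2 + 7*c + 10)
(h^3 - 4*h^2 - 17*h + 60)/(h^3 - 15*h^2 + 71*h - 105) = (h + 4)/(h - 7)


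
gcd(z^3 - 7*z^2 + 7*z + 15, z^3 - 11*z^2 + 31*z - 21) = z - 3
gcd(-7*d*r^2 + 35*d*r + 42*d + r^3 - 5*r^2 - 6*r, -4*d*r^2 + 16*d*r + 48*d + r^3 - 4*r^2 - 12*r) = r - 6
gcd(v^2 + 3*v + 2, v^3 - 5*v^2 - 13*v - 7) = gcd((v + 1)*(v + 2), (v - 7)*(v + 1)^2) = v + 1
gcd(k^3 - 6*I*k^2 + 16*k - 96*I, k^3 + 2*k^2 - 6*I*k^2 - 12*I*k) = k - 6*I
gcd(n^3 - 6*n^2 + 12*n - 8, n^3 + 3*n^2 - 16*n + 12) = n - 2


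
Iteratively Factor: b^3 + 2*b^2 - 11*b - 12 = (b + 1)*(b^2 + b - 12) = (b - 3)*(b + 1)*(b + 4)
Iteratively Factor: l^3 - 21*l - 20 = (l + 4)*(l^2 - 4*l - 5) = (l + 1)*(l + 4)*(l - 5)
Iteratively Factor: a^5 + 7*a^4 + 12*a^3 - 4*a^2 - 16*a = (a + 4)*(a^4 + 3*a^3 - 4*a) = (a + 2)*(a + 4)*(a^3 + a^2 - 2*a) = a*(a + 2)*(a + 4)*(a^2 + a - 2) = a*(a + 2)^2*(a + 4)*(a - 1)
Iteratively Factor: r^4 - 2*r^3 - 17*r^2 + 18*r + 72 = (r - 3)*(r^3 + r^2 - 14*r - 24) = (r - 3)*(r + 3)*(r^2 - 2*r - 8) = (r - 3)*(r + 2)*(r + 3)*(r - 4)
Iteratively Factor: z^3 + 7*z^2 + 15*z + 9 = (z + 3)*(z^2 + 4*z + 3) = (z + 3)^2*(z + 1)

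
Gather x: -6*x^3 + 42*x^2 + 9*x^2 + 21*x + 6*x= -6*x^3 + 51*x^2 + 27*x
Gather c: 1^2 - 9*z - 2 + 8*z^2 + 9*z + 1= 8*z^2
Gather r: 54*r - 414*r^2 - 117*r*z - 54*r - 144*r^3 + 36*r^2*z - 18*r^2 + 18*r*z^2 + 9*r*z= -144*r^3 + r^2*(36*z - 432) + r*(18*z^2 - 108*z)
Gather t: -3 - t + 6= 3 - t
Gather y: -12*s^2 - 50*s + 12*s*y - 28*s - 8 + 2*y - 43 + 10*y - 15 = -12*s^2 - 78*s + y*(12*s + 12) - 66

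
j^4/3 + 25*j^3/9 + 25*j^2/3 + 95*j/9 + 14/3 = (j/3 + 1)*(j + 1)*(j + 2)*(j + 7/3)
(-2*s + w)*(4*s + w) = -8*s^2 + 2*s*w + w^2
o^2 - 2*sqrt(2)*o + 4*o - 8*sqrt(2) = (o + 4)*(o - 2*sqrt(2))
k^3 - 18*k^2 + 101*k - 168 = (k - 8)*(k - 7)*(k - 3)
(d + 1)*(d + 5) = d^2 + 6*d + 5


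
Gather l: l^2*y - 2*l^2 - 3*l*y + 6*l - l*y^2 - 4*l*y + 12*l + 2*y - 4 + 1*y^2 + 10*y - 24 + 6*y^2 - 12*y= l^2*(y - 2) + l*(-y^2 - 7*y + 18) + 7*y^2 - 28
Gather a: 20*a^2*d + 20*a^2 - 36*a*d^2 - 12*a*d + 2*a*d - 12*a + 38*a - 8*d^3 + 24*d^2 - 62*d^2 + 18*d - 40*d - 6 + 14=a^2*(20*d + 20) + a*(-36*d^2 - 10*d + 26) - 8*d^3 - 38*d^2 - 22*d + 8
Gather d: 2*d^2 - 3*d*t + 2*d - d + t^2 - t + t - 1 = 2*d^2 + d*(1 - 3*t) + t^2 - 1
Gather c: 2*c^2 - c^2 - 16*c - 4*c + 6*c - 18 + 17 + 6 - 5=c^2 - 14*c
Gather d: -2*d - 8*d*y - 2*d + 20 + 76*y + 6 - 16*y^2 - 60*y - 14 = d*(-8*y - 4) - 16*y^2 + 16*y + 12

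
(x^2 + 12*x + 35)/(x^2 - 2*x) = (x^2 + 12*x + 35)/(x*(x - 2))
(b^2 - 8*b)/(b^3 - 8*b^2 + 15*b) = (b - 8)/(b^2 - 8*b + 15)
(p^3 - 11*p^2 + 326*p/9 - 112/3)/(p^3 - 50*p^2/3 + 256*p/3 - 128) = (p - 7/3)/(p - 8)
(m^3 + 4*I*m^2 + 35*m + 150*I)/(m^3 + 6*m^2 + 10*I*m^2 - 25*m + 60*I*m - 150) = (m - 6*I)/(m + 6)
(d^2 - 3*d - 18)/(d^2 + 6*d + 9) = (d - 6)/(d + 3)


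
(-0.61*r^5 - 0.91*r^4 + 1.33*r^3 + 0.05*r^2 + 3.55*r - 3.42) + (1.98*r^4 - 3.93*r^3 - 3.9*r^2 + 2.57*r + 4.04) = -0.61*r^5 + 1.07*r^4 - 2.6*r^3 - 3.85*r^2 + 6.12*r + 0.62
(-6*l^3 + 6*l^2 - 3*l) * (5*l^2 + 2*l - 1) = -30*l^5 + 18*l^4 + 3*l^3 - 12*l^2 + 3*l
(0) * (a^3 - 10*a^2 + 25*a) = 0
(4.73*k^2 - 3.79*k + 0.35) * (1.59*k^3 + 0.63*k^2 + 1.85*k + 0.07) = 7.5207*k^5 - 3.0462*k^4 + 6.9193*k^3 - 6.4599*k^2 + 0.3822*k + 0.0245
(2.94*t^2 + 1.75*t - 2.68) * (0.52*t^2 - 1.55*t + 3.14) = 1.5288*t^4 - 3.647*t^3 + 5.1255*t^2 + 9.649*t - 8.4152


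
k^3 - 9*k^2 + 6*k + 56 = (k - 7)*(k - 4)*(k + 2)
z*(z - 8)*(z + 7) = z^3 - z^2 - 56*z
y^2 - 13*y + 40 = (y - 8)*(y - 5)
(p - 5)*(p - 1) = p^2 - 6*p + 5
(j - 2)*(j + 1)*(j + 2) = j^3 + j^2 - 4*j - 4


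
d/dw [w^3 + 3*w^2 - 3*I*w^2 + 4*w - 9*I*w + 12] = 3*w^2 + 6*w*(1 - I) + 4 - 9*I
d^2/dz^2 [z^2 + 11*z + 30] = 2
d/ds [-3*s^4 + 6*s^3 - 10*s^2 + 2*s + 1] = -12*s^3 + 18*s^2 - 20*s + 2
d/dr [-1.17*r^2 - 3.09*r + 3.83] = -2.34*r - 3.09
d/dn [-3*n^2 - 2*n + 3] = -6*n - 2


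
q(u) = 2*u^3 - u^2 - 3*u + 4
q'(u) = 6*u^2 - 2*u - 3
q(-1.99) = -9.75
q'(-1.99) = 24.74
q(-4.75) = -218.66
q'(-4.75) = 141.88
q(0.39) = 2.80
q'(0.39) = -2.87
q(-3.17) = -60.25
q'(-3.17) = 63.63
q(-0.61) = 5.00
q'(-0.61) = 0.45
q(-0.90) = 4.43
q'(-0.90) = 3.66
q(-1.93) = -8.31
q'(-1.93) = 23.21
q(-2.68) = -33.64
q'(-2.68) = 45.45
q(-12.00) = -3560.00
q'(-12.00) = 885.00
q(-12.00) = -3560.00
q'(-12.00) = 885.00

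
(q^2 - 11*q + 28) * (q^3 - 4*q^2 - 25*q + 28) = q^5 - 15*q^4 + 47*q^3 + 191*q^2 - 1008*q + 784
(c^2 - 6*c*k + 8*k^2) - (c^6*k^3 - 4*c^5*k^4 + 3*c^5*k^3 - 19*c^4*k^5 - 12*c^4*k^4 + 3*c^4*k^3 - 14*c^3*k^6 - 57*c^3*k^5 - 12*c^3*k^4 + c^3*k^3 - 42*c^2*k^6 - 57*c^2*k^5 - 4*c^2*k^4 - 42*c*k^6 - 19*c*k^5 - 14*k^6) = -c^6*k^3 + 4*c^5*k^4 - 3*c^5*k^3 + 19*c^4*k^5 + 12*c^4*k^4 - 3*c^4*k^3 + 14*c^3*k^6 + 57*c^3*k^5 + 12*c^3*k^4 - c^3*k^3 + 42*c^2*k^6 + 57*c^2*k^5 + 4*c^2*k^4 + c^2 + 42*c*k^6 + 19*c*k^5 - 6*c*k + 14*k^6 + 8*k^2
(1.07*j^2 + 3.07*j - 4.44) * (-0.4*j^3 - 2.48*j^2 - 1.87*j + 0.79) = -0.428*j^5 - 3.8816*j^4 - 7.8385*j^3 + 6.1156*j^2 + 10.7281*j - 3.5076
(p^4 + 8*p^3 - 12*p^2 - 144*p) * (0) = 0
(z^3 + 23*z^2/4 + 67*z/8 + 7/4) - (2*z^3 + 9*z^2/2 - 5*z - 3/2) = -z^3 + 5*z^2/4 + 107*z/8 + 13/4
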